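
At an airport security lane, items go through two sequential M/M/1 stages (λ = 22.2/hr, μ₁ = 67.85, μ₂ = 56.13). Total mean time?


Each node sees arrival rate λ = 22.2/hr (tandem ⇒ throughput preserved).
W₁ = 1/(μ₁−λ) = 1/(67.85−22.2) = 0.02191 hr
W₂ = 1/(μ₂−λ) = 1/(56.13−22.2) = 0.02947 hr
W_total = W₁ + W₂ = 0.02191 + 0.02947 = 0.05138 hr

Final: 0.05138 hr


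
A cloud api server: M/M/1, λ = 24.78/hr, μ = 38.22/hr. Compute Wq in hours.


ρ = 24.78/38.22 = 0.6484
Wq = ρ/(μ−λ) = 0.6484/(38.22 − 24.78) = 0.6484/13.44 = 0.04824 hr

Final: 0.04824 hr


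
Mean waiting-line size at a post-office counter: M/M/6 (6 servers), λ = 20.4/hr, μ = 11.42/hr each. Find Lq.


a = λ/μ = 1.7863; ρ = a/6 = 0.2977
P₀ = 0.167448
Lq = P₀·a^c·ρ / (c!·(1−ρ)²) = 0.167448·32.49259·0.2977/(720·0.49319)
= 0.004562

Final: 0.004562


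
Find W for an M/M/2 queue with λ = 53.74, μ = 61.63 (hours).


a = 0.8720; ρ = 0.4360; P₀ = 0.392768
Lq = P₀·a^c·ρ/(c!(1−ρ)²) = 0.20465
Wq = Lq/λ = 0.20465/53.74 = 0.003808 hr
W = Wq + 1/μ = 0.003808 + 0.01623 = 0.02003 hr

Final: 0.02003 hr


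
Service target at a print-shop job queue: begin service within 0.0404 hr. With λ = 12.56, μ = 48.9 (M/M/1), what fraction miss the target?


ρ = 12.56/48.9 = 0.2569
P(Wq > t) = ρ·e^{−(μ−λ)t} = 0.2569·e^{−1.4681}
= 0.2569·0.230354 = 0.059167

Final: 0.059167


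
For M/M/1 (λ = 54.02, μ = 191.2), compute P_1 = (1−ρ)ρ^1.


ρ = 54.02/191.2 = 0.2825
P_n = (1−ρ)·ρ^n = (1 − 0.2825)·0.2825^1 = 0.7175·0.282531 = 0.202707

Final: 0.202707


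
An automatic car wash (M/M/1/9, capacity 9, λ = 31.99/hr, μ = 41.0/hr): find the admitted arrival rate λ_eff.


ρ = 0.7802; P_K = (1−ρ)ρ^9/(1−ρ^10) = 0.025700
λ_eff = λ(1 − P_K) = 31.99·(1 − 0.025700) = 31.99·0.974300 = 31.1678 /hr

Final: 31.1678 /hr


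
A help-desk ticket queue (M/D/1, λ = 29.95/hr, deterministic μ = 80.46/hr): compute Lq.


ρ = 29.95/80.46 = 0.3722
M/D/1: Lq = ρ²/(2(1−ρ)) = 0.1386/(2·0.6278) = 0.11036

Final: 0.11036


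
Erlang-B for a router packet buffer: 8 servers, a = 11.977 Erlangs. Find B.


B(c,a) = (a^c/c!) / Σ_{k=0}^{c} a^k/k!
a^8/8! = 10501.803140
Σ terms (k=0..8): 1.00000 + 11.97700 + 71.72426 + 286.34717 + 857.39502 + 2053.80403 + 4099.73514 + 7014.64683 + 10501.80314 = 24898.432603
B = 10501.803140/24898.432603 = 0.421786

Final: 0.421786


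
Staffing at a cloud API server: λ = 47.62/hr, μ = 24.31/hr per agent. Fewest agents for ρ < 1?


Stability requires cμ > λ ⇔ c > λ/μ.
λ/μ = 47.62/24.31 = 1.9589
Minimum integer c = ⌊1.9589⌋ + 1 = 2
Check: 2·24.31 = 48.62 > 47.62, while 1·24.31 = 24.31 ≤ 47.62

Final: 2 servers


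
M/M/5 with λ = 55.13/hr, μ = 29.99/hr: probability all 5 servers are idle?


a = λ/μ = 55.13/29.99 = 1.8383; ρ = a/c = 0.3677
Σ_{k=0}^{4} a^k/k! (terms k=0..4) = 1.00000 + 1.83828 + 1.68964 + 1.03534 + 0.47581 = 6.03907
Tail: a^5/(5!(1−ρ)) = 20.99218/(120·0.6323) = 0.27665
P₀ = 1/(6.03907 + 0.27665) = 1/6.31571 = 0.158335

Final: 0.158335


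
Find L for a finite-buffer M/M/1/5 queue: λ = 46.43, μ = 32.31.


ρ = 46.43/32.31 = 1.4370
L = ρ[1 − (K+1)ρ^K + Kρ^(K+1)] / [(1−ρ)(1−ρ^(K+1))]
Numerator: 1.4370·(1 − 6·6.127857 + 5·8.805831) = 11.872649
Denominator: (-0.4370)·(-7.805831) = 3.411276
L = 11.872649/3.411276 = 3.4804

Final: 3.4804


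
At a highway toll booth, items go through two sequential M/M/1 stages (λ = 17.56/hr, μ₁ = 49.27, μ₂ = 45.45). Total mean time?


Each node sees arrival rate λ = 17.56/hr (tandem ⇒ throughput preserved).
W₁ = 1/(μ₁−λ) = 1/(49.27−17.56) = 0.03154 hr
W₂ = 1/(μ₂−λ) = 1/(45.45−17.56) = 0.03586 hr
W_total = W₁ + W₂ = 0.03154 + 0.03586 = 0.06739 hr

Final: 0.06739 hr


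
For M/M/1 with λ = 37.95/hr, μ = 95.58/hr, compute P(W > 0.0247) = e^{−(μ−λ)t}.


W ~ Exponential(μ−λ) for M/M/1.
μ − λ = 95.58 − 37.95 = 57.6300
P(W > t) = e^{−(μ−λ)t} = e^{−1.4235} = 0.240879

Final: 0.240879


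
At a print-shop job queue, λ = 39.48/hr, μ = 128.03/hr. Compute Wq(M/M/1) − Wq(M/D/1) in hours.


ρ = 39.48/128.03 = 0.3084
Wq(M/M/1) = ρ/(μ−λ) = 0.3084/88.55 = 0.003482 hr
Wq(M/D/1) = ρ/(2(μ−λ)) = 0.001741 hr
Savings = 0.003482 − 0.001741 = 0.001741 hr

Final: 0.001741 hr


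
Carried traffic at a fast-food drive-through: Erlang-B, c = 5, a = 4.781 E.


B(5,4.781) = 0.266844 (Erlang-B)
Carried load = a(1 − B) = 4.781·(1 − 0.266844) = 4.781·0.733156 = 3.5052 E

Final: 3.5052 Erlangs


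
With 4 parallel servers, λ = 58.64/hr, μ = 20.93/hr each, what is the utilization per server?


ρ = λ/(cμ) = 58.64/(4·20.93) = 58.64/83.72 = 0.7004

Final: 0.7004


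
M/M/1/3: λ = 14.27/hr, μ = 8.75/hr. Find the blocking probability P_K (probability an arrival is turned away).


ρ = λ/μ = 14.27/8.75 = 1.6309
P_K = (1−ρ)ρ^K/(1−ρ^(K+1)) = (-0.6309·4.337583)/(1 − 7.073978)
= -2.736395/-6.073978 = 0.450511

Final: 0.450511


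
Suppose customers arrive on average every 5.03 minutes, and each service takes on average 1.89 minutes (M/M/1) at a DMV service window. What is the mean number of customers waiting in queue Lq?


λ = 60/5.03 = 11.9284 /hr
μ = 60/1.89 = 31.7460 /hr
ρ = λ/μ = 11.9284/31.7460 = 0.3757
Lq = ρ²/(1−ρ) = 0.1412/0.6243 = 0.2262

Final: 0.2262


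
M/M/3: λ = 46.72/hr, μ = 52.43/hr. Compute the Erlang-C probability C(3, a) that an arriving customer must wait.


a = λ/μ = 0.8911; ρ = a/3 = 0.2970
P₀ = 0.407187 (from M/M/c formula)
C(c,a) = [a^c/(c!(1−ρ))]·P₀ = [0.70757/(6·0.7030)]·0.407187
= 0.16776·0.407187 = 0.068309

Final: 0.068309


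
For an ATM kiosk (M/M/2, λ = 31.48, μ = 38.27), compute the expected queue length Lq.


a = λ/μ = 0.8226; ρ = a/2 = 0.4113
P₀ = 0.417145
Lq = P₀·a^c·ρ / (c!·(1−ρ)²) = 0.417145·0.67663·0.4113/(2·0.34658)
= 0.16748

Final: 0.16748


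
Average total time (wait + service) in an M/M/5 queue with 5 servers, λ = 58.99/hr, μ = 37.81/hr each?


a = 1.5602; ρ = 0.3120; P₀ = 0.209687
Lq = P₀·a^c·ρ/(c!(1−ρ)²) = 0.01065
Wq = Lq/λ = 0.01065/58.99 = 0.0001805 hr
W = Wq + 1/μ = 0.0001805 + 0.02645 = 0.02663 hr

Final: 0.02663 hr


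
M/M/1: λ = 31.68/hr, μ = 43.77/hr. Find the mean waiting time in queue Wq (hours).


ρ = 31.68/43.77 = 0.7238
Wq = ρ/(μ−λ) = 0.7238/(43.77 − 31.68) = 0.7238/12.09 = 0.05987 hr

Final: 0.05987 hr


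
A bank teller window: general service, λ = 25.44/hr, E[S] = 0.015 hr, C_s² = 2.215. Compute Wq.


ρ = λ·E[S] = 25.44·0.015 = 0.3816
E[S²] = E[S]²(1+C_s²) = 0.015²·(1+2.215) = 0.0007234
Wq = λ·E[S²]/(2(1−ρ)) = 25.44·0.0007234/(2·0.6184) = 0.01488 hr

Final: 0.01488 hr


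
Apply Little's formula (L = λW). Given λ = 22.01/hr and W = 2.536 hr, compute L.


L = λW = 22.01·2.536 = 55.8174

Final: 55.8174


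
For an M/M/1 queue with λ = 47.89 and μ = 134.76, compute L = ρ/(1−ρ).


ρ = λ/μ = 47.89/134.76 = 0.3554
L = ρ/(1−ρ) = 0.3554/(1 − 0.3554) = 0.3554/0.6446 = 0.5513

Final: 0.5513


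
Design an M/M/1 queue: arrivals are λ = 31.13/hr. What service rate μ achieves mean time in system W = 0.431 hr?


W = 1/(μ−λ) ⇒ μ − λ = 1/W = 1/0.431 = 2.3202
μ = λ + 1/W = 31.13 + 2.3202 = 33.4502 per hr

Final: 33.4502 /hr


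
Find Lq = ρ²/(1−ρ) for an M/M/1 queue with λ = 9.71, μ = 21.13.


ρ = 9.71/21.13 = 0.4595
Lq = ρ²/(1−ρ) = 0.2112/0.5405 = 0.3907

Final: 0.3907


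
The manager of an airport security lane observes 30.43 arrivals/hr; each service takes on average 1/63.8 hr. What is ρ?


ρ = λ/μ = 30.43/63.8 = 0.4770

Final: 0.4770


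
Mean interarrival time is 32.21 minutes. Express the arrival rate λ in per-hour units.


λ = 1/(interarrival time) in consistent units.
1 hour = 60 min, so λ = 60/32.21 = 1.8628 per hour

Final: 1.8628 /hr


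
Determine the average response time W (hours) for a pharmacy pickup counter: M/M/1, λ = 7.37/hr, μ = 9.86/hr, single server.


W = 1/(μ−λ) = 1/(9.86 − 7.37) = 1/2.49 = 0.4016 hr

Final: 0.4016 hr


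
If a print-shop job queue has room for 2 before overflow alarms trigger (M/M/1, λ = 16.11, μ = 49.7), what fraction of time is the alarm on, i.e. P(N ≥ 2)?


ρ = 16.11/49.7 = 0.3241
P(N ≥ n) = ρ^n = 0.3241^2 = 0.105070

Final: 0.105070


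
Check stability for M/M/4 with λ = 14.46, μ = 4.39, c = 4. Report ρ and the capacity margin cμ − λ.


Total capacity cμ = 4·4.39 = 17.56/hr
ρ = λ/(cμ) = 14.46/17.56 = 0.8235
Stable ⇔ ρ < 1: YES
Spare capacity = cμ − λ = 17.56 − 14.46 = 3.10/hr

Final: ρ = 0.8235; stable; margin = 3.10/hr


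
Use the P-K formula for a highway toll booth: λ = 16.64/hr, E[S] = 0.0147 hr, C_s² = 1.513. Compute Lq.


ρ = λ·E[S] = 16.64·0.0147 = 0.2446
Lq = ρ²(1+C_s²)/(2(1−ρ)) = 0.05983·(1+1.513)/(2·0.7554)
= 0.05983·2.5130/1.5108 = 0.09952

Final: 0.09952


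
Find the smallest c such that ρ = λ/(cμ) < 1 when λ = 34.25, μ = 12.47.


Stability requires cμ > λ ⇔ c > λ/μ.
λ/μ = 34.25/12.47 = 2.7466
Minimum integer c = ⌊2.7466⌋ + 1 = 3
Check: 3·12.47 = 37.41 > 34.25, while 2·12.47 = 24.94 ≤ 34.25

Final: 3 servers


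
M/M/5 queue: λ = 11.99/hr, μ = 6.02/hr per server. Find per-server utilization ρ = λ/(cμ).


ρ = λ/(cμ) = 11.99/(5·6.02) = 11.99/30.10 = 0.3983

Final: 0.3983


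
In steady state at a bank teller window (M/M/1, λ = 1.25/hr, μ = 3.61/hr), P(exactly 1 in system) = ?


ρ = 1.25/3.61 = 0.3463
P_n = (1−ρ)·ρ^n = (1 − 0.3463)·0.3463^1 = 0.6537·0.346260 = 0.226364

Final: 0.226364


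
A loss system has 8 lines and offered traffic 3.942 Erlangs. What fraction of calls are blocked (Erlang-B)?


B(c,a) = (a^c/c!) / Σ_{k=0}^{c} a^k/k!
a^8/8! = 1.446147
Σ terms (k=0..8): 1.00000 + 3.94200 + 7.76968 + 10.20936 + 10.06133 + 7.93235 + 5.21155 + 2.93485 + 1.44615 = 50.507270
B = 1.446147/50.507270 = 0.028632

Final: 0.028632


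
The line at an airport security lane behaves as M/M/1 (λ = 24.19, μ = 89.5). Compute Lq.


ρ = 24.19/89.5 = 0.2703
Lq = ρ²/(1−ρ) = 0.07305/0.7297 = 0.1001

Final: 0.1001


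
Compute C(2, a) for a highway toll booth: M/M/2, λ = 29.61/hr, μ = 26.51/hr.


a = λ/μ = 1.1169; ρ = a/2 = 0.5585
P₀ = 0.283311 (from M/M/c formula)
C(c,a) = [a^c/(c!(1−ρ))]·P₀ = [1.24755/(2·0.4415)]·0.283311
= 1.41275·0.283311 = 0.400248

Final: 0.400248


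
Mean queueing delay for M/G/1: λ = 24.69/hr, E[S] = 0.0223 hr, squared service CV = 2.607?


ρ = λ·E[S] = 24.69·0.0223 = 0.5506
E[S²] = E[S]²(1+C_s²) = 0.0223²·(1+2.607) = 0.001794
Wq = λ·E[S²]/(2(1−ρ)) = 24.69·0.001794/(2·0.4494) = 0.04927 hr

Final: 0.04927 hr


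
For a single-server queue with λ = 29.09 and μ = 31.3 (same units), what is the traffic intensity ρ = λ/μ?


ρ = λ/μ = 29.09/31.3 = 0.9294

Final: 0.9294


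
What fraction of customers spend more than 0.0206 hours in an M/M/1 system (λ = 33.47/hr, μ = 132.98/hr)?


W ~ Exponential(μ−λ) for M/M/1.
μ − λ = 132.98 − 33.47 = 99.5100
P(W > t) = e^{−(μ−λ)t} = e^{−2.0499} = 0.128747

Final: 0.128747


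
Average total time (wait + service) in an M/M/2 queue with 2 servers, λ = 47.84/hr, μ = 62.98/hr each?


a = 0.7596; ρ = 0.3798; P₀ = 0.449482
Lq = P₀·a^c·ρ/(c!(1−ρ)²) = 0.12804
Wq = Lq/λ = 0.12804/47.84 = 0.002677 hr
W = Wq + 1/μ = 0.002677 + 0.01588 = 0.01855 hr

Final: 0.01855 hr


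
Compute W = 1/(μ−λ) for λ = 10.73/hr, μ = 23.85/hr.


W = 1/(μ−λ) = 1/(23.85 − 10.73) = 1/13.12 = 0.07622 hr

Final: 0.07622 hr


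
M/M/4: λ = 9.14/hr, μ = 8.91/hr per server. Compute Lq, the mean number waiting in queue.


a = λ/μ = 1.0258; ρ = a/4 = 0.2565
P₀ = 0.357920
Lq = P₀·a^c·ρ / (c!·(1−ρ)²) = 0.357920·1.10732·0.2565/(24·0.55286)
= 0.007660

Final: 0.007660


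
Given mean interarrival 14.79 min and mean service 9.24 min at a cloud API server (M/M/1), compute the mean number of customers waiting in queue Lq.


λ = 60/14.79 = 4.0568 /hr
μ = 60/9.24 = 6.4935 /hr
ρ = λ/μ = 4.0568/6.4935 = 0.6247
Lq = ρ²/(1−ρ) = 0.3903/0.3753 = 1.0401

Final: 1.0401


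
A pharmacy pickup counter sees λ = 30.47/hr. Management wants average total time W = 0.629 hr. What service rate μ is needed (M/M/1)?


W = 1/(μ−λ) ⇒ μ − λ = 1/W = 1/0.629 = 1.5898
μ = λ + 1/W = 30.47 + 1.5898 = 32.0598 per hr

Final: 32.0598 /hr


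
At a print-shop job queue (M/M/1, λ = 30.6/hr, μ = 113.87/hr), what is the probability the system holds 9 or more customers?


ρ = 30.6/113.87 = 0.2687
P(N ≥ n) = ρ^n = 0.2687^9 = 0.000007308

Final: 0.000007308


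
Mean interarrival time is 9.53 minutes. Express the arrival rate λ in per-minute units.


λ = 1/(interarrival time) in consistent units.
1 minute = 1 min, so λ = 1/9.53 = 0.1049 per minute

Final: 0.1049 /min


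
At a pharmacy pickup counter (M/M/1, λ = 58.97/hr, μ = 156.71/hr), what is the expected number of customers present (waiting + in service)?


ρ = λ/μ = 58.97/156.71 = 0.3763
L = ρ/(1−ρ) = 0.3763/(1 − 0.3763) = 0.3763/0.6237 = 0.6033

Final: 0.6033


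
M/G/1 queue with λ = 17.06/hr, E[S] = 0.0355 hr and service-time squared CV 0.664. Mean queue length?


ρ = λ·E[S] = 17.06·0.0355 = 0.6056
Lq = ρ²(1+C_s²)/(2(1−ρ)) = 0.3668·(1+0.664)/(2·0.3944)
= 0.3668·1.6640/0.7887 = 0.77381

Final: 0.77381


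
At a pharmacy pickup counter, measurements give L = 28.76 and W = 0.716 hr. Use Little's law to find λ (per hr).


λ = L/W = 28.76/0.716 = 40.1676 /hr

Final: 40.1676 /hr


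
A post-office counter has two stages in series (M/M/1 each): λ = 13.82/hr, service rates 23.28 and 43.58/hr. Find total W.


Each node sees arrival rate λ = 13.82/hr (tandem ⇒ throughput preserved).
W₁ = 1/(μ₁−λ) = 1/(23.28−13.82) = 0.10571 hr
W₂ = 1/(μ₂−λ) = 1/(43.58−13.82) = 0.03360 hr
W_total = W₁ + W₂ = 0.10571 + 0.03360 = 0.13931 hr

Final: 0.13931 hr


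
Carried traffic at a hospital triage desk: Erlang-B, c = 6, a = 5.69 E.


B(6,5.69) = 0.242844 (Erlang-B)
Carried load = a(1 − B) = 5.69·(1 − 0.242844) = 5.69·0.757156 = 4.3082 E

Final: 4.3082 Erlangs


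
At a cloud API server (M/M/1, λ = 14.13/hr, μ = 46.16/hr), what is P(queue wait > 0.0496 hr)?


ρ = 14.13/46.16 = 0.3061
P(Wq > t) = ρ·e^{−(μ−λ)t} = 0.3061·e^{−1.5887}
= 0.3061·0.204193 = 0.062505

Final: 0.062505


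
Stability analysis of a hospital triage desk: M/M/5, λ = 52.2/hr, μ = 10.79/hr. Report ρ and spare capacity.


Total capacity cμ = 5·10.79 = 53.95/hr
ρ = λ/(cμ) = 52.2/53.95 = 0.9676
Stable ⇔ ρ < 1: YES
Spare capacity = cμ − λ = 53.95 − 52.2 = 1.75/hr

Final: ρ = 0.9676; stable; margin = 1.75/hr


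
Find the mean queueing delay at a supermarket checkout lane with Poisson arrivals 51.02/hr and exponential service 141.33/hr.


ρ = 51.02/141.33 = 0.3610
Wq = ρ/(μ−λ) = 0.3610/(141.33 − 51.02) = 0.3610/90.31 = 0.003997 hr

Final: 0.003997 hr


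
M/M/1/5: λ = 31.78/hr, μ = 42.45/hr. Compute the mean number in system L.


ρ = 31.78/42.45 = 0.7486
L = ρ[1 − (K+1)ρ^K + Kρ^(K+1)] / [(1−ρ)(1−ρ^(K+1))]
Numerator: 0.7486·(1 − 6·0.235169 + 5·0.176059) = 0.351321
Denominator: (0.2514)·(0.823941) = 0.207101
L = 0.351321/0.207101 = 1.6964

Final: 1.6964


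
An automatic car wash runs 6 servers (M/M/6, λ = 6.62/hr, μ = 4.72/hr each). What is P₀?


a = λ/μ = 6.62/4.72 = 1.4025; ρ = a/c = 0.2338
Σ_{k=0}^{5} a^k/k! (terms k=0..5) = 1.00000 + 1.40254 + 0.98356 + 0.45983 + 0.16123 + 0.04523 = 4.05239
Tail: a^6/(6!(1−ρ)) = 7.61195/(720·0.7662) = 0.01380
P₀ = 1/(4.05239 + 0.01380) = 1/4.06619 = 0.245930

Final: 0.245930


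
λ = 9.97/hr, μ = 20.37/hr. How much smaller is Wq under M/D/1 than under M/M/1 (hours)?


ρ = 9.97/20.37 = 0.4894
Wq(M/M/1) = ρ/(μ−λ) = 0.4894/10.40 = 0.04706 hr
Wq(M/D/1) = ρ/(2(μ−λ)) = 0.02353 hr
Savings = 0.04706 − 0.02353 = 0.02353 hr

Final: 0.02353 hr


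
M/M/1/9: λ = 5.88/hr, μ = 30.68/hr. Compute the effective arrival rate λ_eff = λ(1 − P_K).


ρ = 0.1917; P_K = (1−ρ)ρ^9/(1−ρ^10) = 0.0000002820
λ_eff = λ(1 − P_K) = 5.88·(1 − 0.0000002820) = 5.88·1.000000 = 5.8800 /hr

Final: 5.8800 /hr


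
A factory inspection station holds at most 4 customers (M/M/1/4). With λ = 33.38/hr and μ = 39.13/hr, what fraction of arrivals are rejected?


ρ = λ/μ = 33.38/39.13 = 0.8531
P_K = (1−ρ)ρ^K/(1−ρ^(K+1)) = (0.1469·0.529549)/(1 − 0.451734)
= 0.077815/0.548266 = 0.141929

Final: 0.141929


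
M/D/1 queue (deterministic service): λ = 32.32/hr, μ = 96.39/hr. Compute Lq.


ρ = 32.32/96.39 = 0.3353
M/D/1: Lq = ρ²/(2(1−ρ)) = 0.1124/(2·0.6647) = 0.08457

Final: 0.08457


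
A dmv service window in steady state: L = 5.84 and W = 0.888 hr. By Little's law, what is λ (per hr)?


λ = L/W = 5.84/0.888 = 6.5766 /hr

Final: 6.5766 /hr


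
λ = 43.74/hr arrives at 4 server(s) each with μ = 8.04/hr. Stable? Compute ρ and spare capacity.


Total capacity cμ = 4·8.04 = 32.16/hr
ρ = λ/(cμ) = 43.74/32.16 = 1.3601
Stable ⇔ ρ < 1: NO
Spare capacity = cμ − λ = 32.16 − 43.74 = -11.58/hr

Final: ρ = 1.3601; unstable; margin = -11.58/hr


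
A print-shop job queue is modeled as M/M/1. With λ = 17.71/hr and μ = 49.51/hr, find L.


ρ = λ/μ = 17.71/49.51 = 0.3577
L = ρ/(1−ρ) = 0.3577/(1 − 0.3577) = 0.3577/0.6423 = 0.5569

Final: 0.5569


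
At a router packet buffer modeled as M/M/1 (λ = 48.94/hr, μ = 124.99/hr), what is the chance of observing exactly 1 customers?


ρ = 48.94/124.99 = 0.3916
P_n = (1−ρ)·ρ^n = (1 − 0.3916)·0.3916^1 = 0.6084·0.391551 = 0.238239

Final: 0.238239


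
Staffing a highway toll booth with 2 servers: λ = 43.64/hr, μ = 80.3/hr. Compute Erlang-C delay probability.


a = λ/μ = 0.5435; ρ = a/2 = 0.2717
P₀ = 0.572660 (from M/M/c formula)
C(c,a) = [a^c/(c!(1−ρ))]·P₀ = [0.29535/(2·0.7283)]·0.572660
= 0.20278·0.572660 = 0.116122

Final: 0.116122


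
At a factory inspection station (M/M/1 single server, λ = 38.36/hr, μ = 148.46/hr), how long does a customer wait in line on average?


ρ = 38.36/148.46 = 0.2584
Wq = ρ/(μ−λ) = 0.2584/(148.46 − 38.36) = 0.2584/110.10 = 0.002347 hr

Final: 0.002347 hr


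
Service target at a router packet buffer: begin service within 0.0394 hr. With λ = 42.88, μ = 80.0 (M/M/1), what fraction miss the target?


ρ = 42.88/80.0 = 0.5360
P(Wq > t) = ρ·e^{−(μ−λ)t} = 0.5360·e^{−1.4625}
= 0.5360·0.231650 = 0.124164

Final: 0.124164


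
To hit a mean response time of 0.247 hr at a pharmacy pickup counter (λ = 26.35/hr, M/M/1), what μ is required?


W = 1/(μ−λ) ⇒ μ − λ = 1/W = 1/0.247 = 4.0486
μ = λ + 1/W = 26.35 + 4.0486 = 30.3986 per hr

Final: 30.3986 /hr


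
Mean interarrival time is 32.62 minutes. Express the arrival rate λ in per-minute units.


λ = 1/(interarrival time) in consistent units.
1 minute = 1 min, so λ = 1/32.62 = 0.03066 per minute

Final: 0.03066 /min


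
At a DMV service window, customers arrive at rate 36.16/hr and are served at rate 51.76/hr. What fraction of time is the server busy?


ρ = λ/μ = 36.16/51.76 = 0.6986

Final: 0.6986


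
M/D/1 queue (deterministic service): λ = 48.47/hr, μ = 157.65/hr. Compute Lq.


ρ = 48.47/157.65 = 0.3075
M/D/1: Lq = ρ²/(2(1−ρ)) = 0.09453/(2·0.6925) = 0.06825

Final: 0.06825


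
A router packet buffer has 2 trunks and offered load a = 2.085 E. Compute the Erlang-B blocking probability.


B(c,a) = (a^c/c!) / Σ_{k=0}^{c} a^k/k!
a^2/2! = 2.173612
Σ terms (k=0..2): 1.00000 + 2.08500 + 2.17361 = 5.258612
B = 2.173612/5.258612 = 0.413343

Final: 0.413343


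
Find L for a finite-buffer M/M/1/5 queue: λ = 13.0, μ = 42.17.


ρ = 13.0/42.17 = 0.3083
L = ρ[1 − (K+1)ρ^K + Kρ^(K+1)] / [(1−ρ)(1−ρ^(K+1))]
Numerator: 0.3083·(1 − 6·0.002784 + 5·0.0008583) = 0.304449
Denominator: (0.6917)·(0.999142) = 0.691130
L = 0.304449/0.691130 = 0.4405

Final: 0.4405


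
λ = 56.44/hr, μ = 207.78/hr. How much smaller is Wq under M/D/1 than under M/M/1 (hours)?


ρ = 56.44/207.78 = 0.2716
Wq(M/M/1) = ρ/(μ−λ) = 0.2716/151.34 = 0.001795 hr
Wq(M/D/1) = ρ/(2(μ−λ)) = 0.0008974 hr
Savings = 0.001795 − 0.0008974 = 0.0008974 hr

Final: 0.0008974 hr


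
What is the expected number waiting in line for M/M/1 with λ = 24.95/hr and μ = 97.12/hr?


ρ = 24.95/97.12 = 0.2569
Lq = ρ²/(1−ρ) = 0.06600/0.7431 = 0.08881

Final: 0.08881


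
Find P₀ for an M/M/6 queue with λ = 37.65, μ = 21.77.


a = λ/μ = 37.65/21.77 = 1.7294; ρ = a/c = 0.2882
Σ_{k=0}^{5} a^k/k! (terms k=0..5) = 1.00000 + 1.72944 + 1.49549 + 0.86212 + 0.37275 + 0.12893 = 5.58873
Tail: a^6/(6!(1−ρ)) = 26.75712/(720·0.7118) = 0.05221
P₀ = 1/(5.58873 + 0.05221) = 1/5.64094 = 0.177275

Final: 0.177275


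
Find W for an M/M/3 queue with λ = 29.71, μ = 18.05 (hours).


a = 1.6460; ρ = 0.5487; P₀ = 0.177074
Lq = P₀·a^c·ρ/(c!(1−ρ)²) = 0.35447
Wq = Lq/λ = 0.35447/29.71 = 0.01193 hr
W = Wq + 1/μ = 0.01193 + 0.05540 = 0.06733 hr

Final: 0.06733 hr


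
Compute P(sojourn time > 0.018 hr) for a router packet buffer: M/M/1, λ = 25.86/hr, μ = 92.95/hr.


W ~ Exponential(μ−λ) for M/M/1.
μ − λ = 92.95 − 25.86 = 67.0900
P(W > t) = e^{−(μ−λ)t} = e^{−1.2076} = 0.298908

Final: 0.298908


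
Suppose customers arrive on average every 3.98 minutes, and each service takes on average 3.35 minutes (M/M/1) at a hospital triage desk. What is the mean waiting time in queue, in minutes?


λ = 60/3.98 = 15.0754 /hr
μ = 60/3.35 = 17.9104 /hr
ρ = λ/μ = 15.0754/17.9104 = 0.8417
Wq = ρ/(μ−λ) = 0.8417/(17.9104−15.0754) = 0.29689 hr
In minutes: 0.29689·60 = 17.813 min

Final: 17.813 min


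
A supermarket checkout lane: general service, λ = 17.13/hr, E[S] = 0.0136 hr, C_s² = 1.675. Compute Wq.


ρ = λ·E[S] = 17.13·0.0136 = 0.2330
E[S²] = E[S]²(1+C_s²) = 0.0136²·(1+1.675) = 0.0004948
Wq = λ·E[S²]/(2(1−ρ)) = 17.13·0.0004948/(2·0.7670) = 0.005525 hr

Final: 0.005525 hr


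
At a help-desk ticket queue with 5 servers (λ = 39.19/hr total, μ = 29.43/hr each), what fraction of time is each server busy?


ρ = λ/(cμ) = 39.19/(5·29.43) = 39.19/147.15 = 0.2663

Final: 0.2663


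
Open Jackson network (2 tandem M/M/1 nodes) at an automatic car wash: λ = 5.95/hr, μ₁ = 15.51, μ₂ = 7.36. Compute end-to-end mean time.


Each node sees arrival rate λ = 5.95/hr (tandem ⇒ throughput preserved).
W₁ = 1/(μ₁−λ) = 1/(15.51−5.95) = 0.10460 hr
W₂ = 1/(μ₂−λ) = 1/(7.36−5.95) = 0.70922 hr
W_total = W₁ + W₂ = 0.10460 + 0.70922 = 0.81382 hr

Final: 0.81382 hr


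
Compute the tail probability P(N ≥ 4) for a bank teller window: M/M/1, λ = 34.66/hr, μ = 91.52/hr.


ρ = 34.66/91.52 = 0.3787
P(N ≥ n) = ρ^n = 0.3787^4 = 0.020571

Final: 0.020571


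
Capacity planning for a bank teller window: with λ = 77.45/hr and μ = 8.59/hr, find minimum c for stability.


Stability requires cμ > λ ⇔ c > λ/μ.
λ/μ = 77.45/8.59 = 9.0163
Minimum integer c = ⌊9.0163⌋ + 1 = 10
Check: 10·8.59 = 85.90 > 77.45, while 9·8.59 = 77.31 ≤ 77.45

Final: 10 servers


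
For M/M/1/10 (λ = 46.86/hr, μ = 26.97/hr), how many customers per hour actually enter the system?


ρ = 1.7375; P_K = (1−ρ)ρ^10/(1−ρ^11) = 0.425432
λ_eff = λ(1 − P_K) = 46.86·(1 − 0.425432) = 46.86·0.574568 = 26.9242 /hr

Final: 26.9242 /hr


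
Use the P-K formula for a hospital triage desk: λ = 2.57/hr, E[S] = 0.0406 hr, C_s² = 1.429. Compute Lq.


ρ = λ·E[S] = 2.57·0.0406 = 0.1043
Lq = ρ²(1+C_s²)/(2(1−ρ)) = 0.01089·(1+1.429)/(2·0.8957)
= 0.01089·2.4290/1.7913 = 0.01476

Final: 0.01476


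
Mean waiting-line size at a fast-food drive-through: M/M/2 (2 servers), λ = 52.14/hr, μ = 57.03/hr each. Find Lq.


a = λ/μ = 0.9143; ρ = a/2 = 0.4571
P₀ = 0.372563
Lq = P₀·a^c·ρ / (c!·(1−ρ)²) = 0.372563·0.83586·0.4571/(2·0.29471)
= 0.24152

Final: 0.24152


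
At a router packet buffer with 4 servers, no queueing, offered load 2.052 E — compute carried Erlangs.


B(4,2.052) = 0.100700 (Erlang-B)
Carried load = a(1 − B) = 2.052·(1 − 0.100700) = 2.052·0.899300 = 1.8454 E

Final: 1.8454 Erlangs


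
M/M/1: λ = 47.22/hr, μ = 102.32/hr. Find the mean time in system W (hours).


W = 1/(μ−λ) = 1/(102.32 − 47.22) = 1/55.10 = 0.01815 hr

Final: 0.01815 hr


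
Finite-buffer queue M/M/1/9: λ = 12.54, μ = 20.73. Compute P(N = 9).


ρ = λ/μ = 12.54/20.73 = 0.6049
P_K = (1−ρ)ρ^K/(1−ρ^(K+1)) = (0.3951·0.010846)/(1 − 0.006561)
= 0.004285/0.993439 = 0.004313

Final: 0.004313


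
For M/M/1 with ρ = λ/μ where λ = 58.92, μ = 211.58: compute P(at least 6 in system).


ρ = 58.92/211.58 = 0.2785
P(N ≥ n) = ρ^n = 0.2785^6 = 0.0004664

Final: 0.0004664


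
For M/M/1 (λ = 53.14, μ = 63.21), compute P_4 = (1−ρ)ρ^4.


ρ = 53.14/63.21 = 0.8407
P_n = (1−ρ)·ρ^n = (1 − 0.8407)·0.8407^4 = 0.1593·0.499509 = 0.079577

Final: 0.079577


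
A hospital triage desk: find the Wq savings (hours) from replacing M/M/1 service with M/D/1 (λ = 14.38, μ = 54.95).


ρ = 14.38/54.95 = 0.2617
Wq(M/M/1) = ρ/(μ−λ) = 0.2617/40.57 = 0.006450 hr
Wq(M/D/1) = ρ/(2(μ−λ)) = 0.003225 hr
Savings = 0.006450 − 0.003225 = 0.003225 hr

Final: 0.003225 hr


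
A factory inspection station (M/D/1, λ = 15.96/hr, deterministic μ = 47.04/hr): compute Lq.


ρ = 15.96/47.04 = 0.3393
M/D/1: Lq = ρ²/(2(1−ρ)) = 0.1151/(2·0.6607) = 0.08711

Final: 0.08711


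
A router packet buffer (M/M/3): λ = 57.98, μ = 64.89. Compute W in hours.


a = 0.8935; ρ = 0.2978; P₀ = 0.406171
Lq = P₀·a^c·ρ/(c!(1−ρ)²) = 0.02917
Wq = Lq/λ = 0.02917/57.98 = 0.0005031 hr
W = Wq + 1/μ = 0.0005031 + 0.01541 = 0.01591 hr

Final: 0.01591 hr


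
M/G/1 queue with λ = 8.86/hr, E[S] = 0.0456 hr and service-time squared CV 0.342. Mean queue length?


ρ = λ·E[S] = 8.86·0.0456 = 0.4040
Lq = ρ²(1+C_s²)/(2(1−ρ)) = 0.1632·(1+0.342)/(2·0.5960)
= 0.1632·1.3420/1.1920 = 0.18377

Final: 0.18377


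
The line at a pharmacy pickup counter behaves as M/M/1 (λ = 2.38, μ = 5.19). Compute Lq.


ρ = 2.38/5.19 = 0.4586
Lq = ρ²/(1−ρ) = 0.2103/0.5414 = 0.3884

Final: 0.3884


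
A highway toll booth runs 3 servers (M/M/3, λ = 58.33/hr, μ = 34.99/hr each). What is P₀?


a = λ/μ = 58.33/34.99 = 1.6670; ρ = a/c = 0.5557
Σ_{k=0}^{2} a^k/k! (terms k=0..2) = 1.00000 + 1.66705 + 1.38952 = 4.05657
Tail: a^3/(3!(1−ρ)) = 4.63281/(6·0.4443) = 1.73780
P₀ = 1/(4.05657 + 1.73780) = 1/5.79437 = 0.172581

Final: 0.172581


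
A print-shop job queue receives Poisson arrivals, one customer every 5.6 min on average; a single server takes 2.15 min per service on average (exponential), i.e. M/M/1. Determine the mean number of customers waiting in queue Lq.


λ = 60/5.6 = 10.7143 /hr
μ = 60/2.15 = 27.9070 /hr
ρ = λ/μ = 10.7143/27.9070 = 0.3839
Lq = ρ²/(1−ρ) = 0.1474/0.6161 = 0.2393

Final: 0.2393


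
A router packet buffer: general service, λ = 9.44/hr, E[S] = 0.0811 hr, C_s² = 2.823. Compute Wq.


ρ = λ·E[S] = 9.44·0.0811 = 0.7656
E[S²] = E[S]²(1+C_s²) = 0.0811²·(1+2.823) = 0.025145
Wq = λ·E[S²]/(2(1−ρ)) = 9.44·0.025145/(2·0.2344) = 0.50629 hr

Final: 0.50629 hr


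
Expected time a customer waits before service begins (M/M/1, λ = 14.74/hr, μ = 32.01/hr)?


ρ = 14.74/32.01 = 0.4605
Wq = ρ/(μ−λ) = 0.4605/(32.01 − 14.74) = 0.4605/17.27 = 0.02666 hr

Final: 0.02666 hr


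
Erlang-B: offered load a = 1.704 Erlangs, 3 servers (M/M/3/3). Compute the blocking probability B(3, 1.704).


B(c,a) = (a^c/c!) / Σ_{k=0}^{c} a^k/k!
a^3/3! = 0.824627
Σ terms (k=0..3): 1.00000 + 1.70400 + 1.45181 + 0.82463 = 4.980435
B = 0.824627/4.980435 = 0.165573

Final: 0.165573


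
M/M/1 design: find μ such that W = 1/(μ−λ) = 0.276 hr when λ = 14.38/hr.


W = 1/(μ−λ) ⇒ μ − λ = 1/W = 1/0.276 = 3.6232
μ = λ + 1/W = 14.38 + 3.6232 = 18.0032 per hr

Final: 18.0032 /hr


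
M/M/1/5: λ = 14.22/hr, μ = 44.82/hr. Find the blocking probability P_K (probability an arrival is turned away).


ρ = λ/μ = 14.22/44.82 = 0.3173
P_K = (1−ρ)ρ^K/(1−ρ^(K+1)) = (0.6827·0.003215)/(1 − 0.001020)
= 0.002195/0.998980 = 0.002197

Final: 0.002197


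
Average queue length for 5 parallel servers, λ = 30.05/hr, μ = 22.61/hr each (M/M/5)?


a = λ/μ = 1.3291; ρ = a/5 = 0.2658
P₀ = 0.264508
Lq = P₀·a^c·ρ / (c!·(1−ρ)²) = 0.264508·4.14686·0.2658/(120·0.53903)
= 0.004508

Final: 0.004508


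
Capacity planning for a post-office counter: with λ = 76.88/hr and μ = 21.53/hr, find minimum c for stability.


Stability requires cμ > λ ⇔ c > λ/μ.
λ/μ = 76.88/21.53 = 3.5708
Minimum integer c = ⌊3.5708⌋ + 1 = 4
Check: 4·21.53 = 86.12 > 76.88, while 3·21.53 = 64.59 ≤ 76.88

Final: 4 servers


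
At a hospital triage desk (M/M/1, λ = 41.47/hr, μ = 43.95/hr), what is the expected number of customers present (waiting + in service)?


ρ = λ/μ = 41.47/43.95 = 0.9436
L = ρ/(1−ρ) = 0.9436/(1 − 0.9436) = 0.9436/0.05643 = 16.7218

Final: 16.7218


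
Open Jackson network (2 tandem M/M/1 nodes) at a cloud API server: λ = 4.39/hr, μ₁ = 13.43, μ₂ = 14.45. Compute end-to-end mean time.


Each node sees arrival rate λ = 4.39/hr (tandem ⇒ throughput preserved).
W₁ = 1/(μ₁−λ) = 1/(13.43−4.39) = 0.11062 hr
W₂ = 1/(μ₂−λ) = 1/(14.45−4.39) = 0.09940 hr
W_total = W₁ + W₂ = 0.11062 + 0.09940 = 0.21002 hr

Final: 0.21002 hr


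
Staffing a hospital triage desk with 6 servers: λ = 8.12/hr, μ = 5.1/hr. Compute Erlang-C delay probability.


a = λ/μ = 1.5922; ρ = a/6 = 0.2654
P₀ = 0.203412 (from M/M/c formula)
C(c,a) = [a^c/(c!(1−ρ))]·P₀ = [16.28978/(720·0.7346)]·0.203412
= 0.03080·0.203412 = 0.006264

Final: 0.006264


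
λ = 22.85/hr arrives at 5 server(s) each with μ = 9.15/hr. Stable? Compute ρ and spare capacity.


Total capacity cμ = 5·9.15 = 45.75/hr
ρ = λ/(cμ) = 22.85/45.75 = 0.4995
Stable ⇔ ρ < 1: YES
Spare capacity = cμ − λ = 45.75 − 22.85 = 22.90/hr

Final: ρ = 0.4995; stable; margin = 22.90/hr


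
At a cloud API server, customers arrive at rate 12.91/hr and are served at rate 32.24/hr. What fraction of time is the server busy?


ρ = λ/μ = 12.91/32.24 = 0.4004

Final: 0.4004


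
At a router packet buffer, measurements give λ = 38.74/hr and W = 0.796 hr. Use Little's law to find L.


L = λW = 38.74·0.796 = 30.8370

Final: 30.8370


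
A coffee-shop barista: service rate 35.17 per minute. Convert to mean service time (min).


Mean service time = 1/μ = 1/35.17 minute = 0.02843 minute
In minutes: 0.02843 × 1 = 0.02843 min

Final: 0.02843 min


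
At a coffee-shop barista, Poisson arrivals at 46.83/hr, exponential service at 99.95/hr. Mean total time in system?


W = 1/(μ−λ) = 1/(99.95 − 46.83) = 1/53.12 = 0.01883 hr

Final: 0.01883 hr


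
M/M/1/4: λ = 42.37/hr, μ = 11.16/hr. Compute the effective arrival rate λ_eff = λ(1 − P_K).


ρ = 3.7966; P_K = (1−ρ)ρ^4/(1−ρ^5) = 0.737541
λ_eff = λ(1 − P_K) = 42.37·(1 − 0.737541) = 42.37·0.262459 = 11.1204 /hr

Final: 11.1204 /hr


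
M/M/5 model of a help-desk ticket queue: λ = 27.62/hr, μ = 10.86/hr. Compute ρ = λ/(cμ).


ρ = λ/(cμ) = 27.62/(5·10.86) = 27.62/54.30 = 0.5087

Final: 0.5087


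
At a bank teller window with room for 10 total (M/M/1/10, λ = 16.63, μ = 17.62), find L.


ρ = 16.63/17.62 = 0.9438
L = ρ[1 − (K+1)ρ^K + Kρ^(K+1)] / [(1−ρ)(1−ρ^(K+1))]
Numerator: 0.9438·(1 − 11·0.560872 + 10·0.529358) = 0.117029
Denominator: (0.05619)·(0.470642) = 0.026444
L = 0.117029/0.026444 = 4.4256

Final: 4.4256


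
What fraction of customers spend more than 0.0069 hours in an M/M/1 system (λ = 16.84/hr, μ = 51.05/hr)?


W ~ Exponential(μ−λ) for M/M/1.
μ − λ = 51.05 − 16.84 = 34.2100
P(W > t) = e^{−(μ−λ)t} = e^{−0.2360} = 0.789742

Final: 0.789742


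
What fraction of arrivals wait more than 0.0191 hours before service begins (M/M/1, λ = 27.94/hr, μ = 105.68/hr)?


ρ = 27.94/105.68 = 0.2644
P(Wq > t) = ρ·e^{−(μ−λ)t} = 0.2644·e^{−1.4848}
= 0.2644·0.226540 = 0.059893

Final: 0.059893


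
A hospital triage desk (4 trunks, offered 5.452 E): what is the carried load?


B(4,5.452) = 0.432405 (Erlang-B)
Carried load = a(1 − B) = 5.452·(1 − 0.432405) = 5.452·0.567595 = 3.0945 E

Final: 3.0945 Erlangs


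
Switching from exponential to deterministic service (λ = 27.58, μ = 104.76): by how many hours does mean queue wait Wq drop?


ρ = 27.58/104.76 = 0.2633
Wq(M/M/1) = ρ/(μ−λ) = 0.2633/77.18 = 0.003411 hr
Wq(M/D/1) = ρ/(2(μ−λ)) = 0.001706 hr
Savings = 0.003411 − 0.001706 = 0.001706 hr

Final: 0.001706 hr


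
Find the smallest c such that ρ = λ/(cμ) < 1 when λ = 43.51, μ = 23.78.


Stability requires cμ > λ ⇔ c > λ/μ.
λ/μ = 43.51/23.78 = 1.8297
Minimum integer c = ⌊1.8297⌋ + 1 = 2
Check: 2·23.78 = 47.56 > 43.51, while 1·23.78 = 23.78 ≤ 43.51

Final: 2 servers


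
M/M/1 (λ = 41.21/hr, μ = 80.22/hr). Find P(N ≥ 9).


ρ = 41.21/80.22 = 0.5137
P(N ≥ n) = ρ^n = 0.5137^9 = 0.002492

Final: 0.002492


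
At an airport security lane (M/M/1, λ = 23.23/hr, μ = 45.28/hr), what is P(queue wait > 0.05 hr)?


ρ = 23.23/45.28 = 0.5130
P(Wq > t) = ρ·e^{−(μ−λ)t} = 0.5130·e^{−1.1025}
= 0.5130·0.332040 = 0.170346

Final: 0.170346


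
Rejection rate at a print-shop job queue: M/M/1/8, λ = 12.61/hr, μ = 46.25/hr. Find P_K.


ρ = λ/μ = 12.61/46.25 = 0.2726
P_K = (1−ρ)ρ^K/(1−ρ^(K+1)) = (0.7274·0.00003054)/(1 − 0.000008326)
= 0.00002221/0.999992 = 0.00002221

Final: 0.00002221


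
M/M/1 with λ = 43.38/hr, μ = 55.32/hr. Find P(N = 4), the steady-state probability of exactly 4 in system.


ρ = 43.38/55.32 = 0.7842
P_n = (1−ρ)·ρ^n = (1 − 0.7842)·0.7842^4 = 0.2158·0.378120 = 0.081612

Final: 0.081612


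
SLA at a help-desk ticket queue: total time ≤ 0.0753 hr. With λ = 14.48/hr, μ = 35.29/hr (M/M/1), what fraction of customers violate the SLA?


W ~ Exponential(μ−λ) for M/M/1.
μ − λ = 35.29 − 14.48 = 20.8100
P(W > t) = e^{−(μ−λ)t} = e^{−1.5670} = 0.208672

Final: 0.208672


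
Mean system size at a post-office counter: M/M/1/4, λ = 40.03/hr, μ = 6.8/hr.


ρ = 40.03/6.8 = 5.8868
L = ρ[1 − (K+1)ρ^K + Kρ^(K+1)] / [(1−ρ)(1−ρ^(K+1))]
Numerator: 5.8868·(1 − 5·1200.899626 + 4·7069.413534) = 131122.715428
Denominator: (-4.8868)·(-7068.413534) = 34541.673785
L = 131122.715428/34541.673785 = 3.7961

Final: 3.7961


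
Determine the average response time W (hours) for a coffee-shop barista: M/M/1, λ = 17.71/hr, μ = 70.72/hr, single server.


W = 1/(μ−λ) = 1/(70.72 − 17.71) = 1/53.01 = 0.01886 hr

Final: 0.01886 hr


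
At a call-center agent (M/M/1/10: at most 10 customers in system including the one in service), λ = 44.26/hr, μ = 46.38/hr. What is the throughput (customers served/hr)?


ρ = 0.9543; P_K = (1−ρ)ρ^10/(1−ρ^11) = 0.071165
λ_eff = λ(1 − P_K) = 44.26·(1 − 0.071165) = 44.26·0.928835 = 41.1102 /hr

Final: 41.1102 /hr


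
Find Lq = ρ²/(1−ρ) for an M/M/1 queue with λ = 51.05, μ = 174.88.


ρ = 51.05/174.88 = 0.2919
Lq = ρ²/(1−ρ) = 0.08521/0.7081 = 0.1203

Final: 0.1203


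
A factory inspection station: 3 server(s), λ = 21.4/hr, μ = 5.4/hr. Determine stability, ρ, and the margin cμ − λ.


Total capacity cμ = 3·5.4 = 16.20/hr
ρ = λ/(cμ) = 21.4/16.20 = 1.3210
Stable ⇔ ρ < 1: NO
Spare capacity = cμ − λ = 16.20 − 21.4 = -5.20/hr

Final: ρ = 1.3210; unstable; margin = -5.20/hr


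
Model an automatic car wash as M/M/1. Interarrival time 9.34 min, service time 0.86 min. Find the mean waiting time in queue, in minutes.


λ = 60/9.34 = 6.4240 /hr
μ = 60/0.86 = 69.7674 /hr
ρ = λ/μ = 6.4240/69.7674 = 0.09208
Wq = ρ/(μ−λ) = 0.09208/(69.7674−6.4240) = 0.001454 hr
In minutes: 0.001454·60 = 0.08722 min

Final: 0.08722 min


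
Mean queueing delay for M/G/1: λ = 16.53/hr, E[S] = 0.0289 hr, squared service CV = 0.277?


ρ = λ·E[S] = 16.53·0.0289 = 0.4777
E[S²] = E[S]²(1+C_s²) = 0.0289²·(1+0.277) = 0.001067
Wq = λ·E[S²]/(2(1−ρ)) = 16.53·0.001067/(2·0.5223) = 0.01688 hr

Final: 0.01688 hr


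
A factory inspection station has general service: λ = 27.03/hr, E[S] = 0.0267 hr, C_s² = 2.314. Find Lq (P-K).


ρ = λ·E[S] = 27.03·0.0267 = 0.7217
Lq = ρ²(1+C_s²)/(2(1−ρ)) = 0.5209·(1+2.314)/(2·0.2783)
= 0.5209·3.3140/0.5566 = 3.10117

Final: 3.10117


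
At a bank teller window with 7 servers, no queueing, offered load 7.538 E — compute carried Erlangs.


B(7,7.538) = 0.281460 (Erlang-B)
Carried load = a(1 − B) = 7.538·(1 − 0.281460) = 7.538·0.718540 = 5.4164 E

Final: 5.4164 Erlangs


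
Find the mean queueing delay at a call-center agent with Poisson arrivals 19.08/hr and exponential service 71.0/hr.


ρ = 19.08/71.0 = 0.2687
Wq = ρ/(μ−λ) = 0.2687/(71.0 − 19.08) = 0.2687/51.92 = 0.005176 hr

Final: 0.005176 hr


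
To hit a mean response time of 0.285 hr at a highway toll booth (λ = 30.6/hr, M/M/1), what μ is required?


W = 1/(μ−λ) ⇒ μ − λ = 1/W = 1/0.285 = 3.5088
μ = λ + 1/W = 30.6 + 3.5088 = 34.1088 per hr

Final: 34.1088 /hr


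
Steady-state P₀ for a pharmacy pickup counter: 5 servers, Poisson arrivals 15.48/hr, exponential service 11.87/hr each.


a = λ/μ = 15.48/11.87 = 1.3041; ρ = a/c = 0.2608
Σ_{k=0}^{4} a^k/k! (terms k=0..4) = 1.00000 + 1.30413 + 0.85037 + 0.36967 + 0.12052 = 3.64469
Tail: a^5/(5!(1−ρ)) = 3.77226/(120·0.7392) = 0.04253
P₀ = 1/(3.64469 + 0.04253) = 1/3.68722 = 0.271207

Final: 0.271207


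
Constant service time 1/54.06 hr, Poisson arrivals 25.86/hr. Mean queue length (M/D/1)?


ρ = 25.86/54.06 = 0.4784
M/D/1: Lq = ρ²/(2(1−ρ)) = 0.2288/(2·0.5216) = 0.21933

Final: 0.21933


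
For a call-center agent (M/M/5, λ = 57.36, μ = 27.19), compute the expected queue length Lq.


a = λ/μ = 2.1096; ρ = a/5 = 0.4219
P₀ = 0.120089
Lq = P₀·a^c·ρ / (c!·(1−ρ)²) = 0.120089·41.78301·0.4219/(120·0.33418)
= 0.05279

Final: 0.05279


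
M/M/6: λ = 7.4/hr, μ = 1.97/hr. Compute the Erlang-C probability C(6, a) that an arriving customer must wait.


a = λ/μ = 3.7563; ρ = a/6 = 0.6261
P₀ = 0.021926 (from M/M/c formula)
C(c,a) = [a^c/(c!(1−ρ))]·P₀ = [2809.26664/(720·0.3739)]·0.021926
= 10.43412·0.021926 = 0.228782

Final: 0.228782


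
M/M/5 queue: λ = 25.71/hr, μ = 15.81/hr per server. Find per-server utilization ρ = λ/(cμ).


ρ = λ/(cμ) = 25.71/(5·15.81) = 25.71/79.05 = 0.3252

Final: 0.3252


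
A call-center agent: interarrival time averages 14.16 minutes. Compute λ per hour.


λ = 1/(interarrival time) in consistent units.
1 hour = 60 min, so λ = 60/14.16 = 4.2373 per hour

Final: 4.2373 /hr


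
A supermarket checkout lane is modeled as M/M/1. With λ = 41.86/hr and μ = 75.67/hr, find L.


ρ = λ/μ = 41.86/75.67 = 0.5532
L = ρ/(1−ρ) = 0.5532/(1 − 0.5532) = 0.5532/0.4468 = 1.2381

Final: 1.2381


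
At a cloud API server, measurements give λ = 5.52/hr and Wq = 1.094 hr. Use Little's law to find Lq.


Lq = λWq = 5.52·1.094 = 6.0389

Final: 6.0389
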